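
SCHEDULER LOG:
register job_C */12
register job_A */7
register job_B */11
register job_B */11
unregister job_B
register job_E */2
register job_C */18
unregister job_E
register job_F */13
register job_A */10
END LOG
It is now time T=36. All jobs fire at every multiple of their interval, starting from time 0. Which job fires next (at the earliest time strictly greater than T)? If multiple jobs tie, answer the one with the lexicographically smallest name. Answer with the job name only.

Op 1: register job_C */12 -> active={job_C:*/12}
Op 2: register job_A */7 -> active={job_A:*/7, job_C:*/12}
Op 3: register job_B */11 -> active={job_A:*/7, job_B:*/11, job_C:*/12}
Op 4: register job_B */11 -> active={job_A:*/7, job_B:*/11, job_C:*/12}
Op 5: unregister job_B -> active={job_A:*/7, job_C:*/12}
Op 6: register job_E */2 -> active={job_A:*/7, job_C:*/12, job_E:*/2}
Op 7: register job_C */18 -> active={job_A:*/7, job_C:*/18, job_E:*/2}
Op 8: unregister job_E -> active={job_A:*/7, job_C:*/18}
Op 9: register job_F */13 -> active={job_A:*/7, job_C:*/18, job_F:*/13}
Op 10: register job_A */10 -> active={job_A:*/10, job_C:*/18, job_F:*/13}
  job_A: interval 10, next fire after T=36 is 40
  job_C: interval 18, next fire after T=36 is 54
  job_F: interval 13, next fire after T=36 is 39
Earliest = 39, winner (lex tiebreak) = job_F

Answer: job_F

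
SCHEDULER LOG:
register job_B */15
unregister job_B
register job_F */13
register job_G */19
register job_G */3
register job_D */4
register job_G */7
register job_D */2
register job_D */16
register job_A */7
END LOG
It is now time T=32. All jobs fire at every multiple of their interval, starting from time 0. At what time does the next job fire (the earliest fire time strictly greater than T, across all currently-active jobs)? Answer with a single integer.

Op 1: register job_B */15 -> active={job_B:*/15}
Op 2: unregister job_B -> active={}
Op 3: register job_F */13 -> active={job_F:*/13}
Op 4: register job_G */19 -> active={job_F:*/13, job_G:*/19}
Op 5: register job_G */3 -> active={job_F:*/13, job_G:*/3}
Op 6: register job_D */4 -> active={job_D:*/4, job_F:*/13, job_G:*/3}
Op 7: register job_G */7 -> active={job_D:*/4, job_F:*/13, job_G:*/7}
Op 8: register job_D */2 -> active={job_D:*/2, job_F:*/13, job_G:*/7}
Op 9: register job_D */16 -> active={job_D:*/16, job_F:*/13, job_G:*/7}
Op 10: register job_A */7 -> active={job_A:*/7, job_D:*/16, job_F:*/13, job_G:*/7}
  job_A: interval 7, next fire after T=32 is 35
  job_D: interval 16, next fire after T=32 is 48
  job_F: interval 13, next fire after T=32 is 39
  job_G: interval 7, next fire after T=32 is 35
Earliest fire time = 35 (job job_A)

Answer: 35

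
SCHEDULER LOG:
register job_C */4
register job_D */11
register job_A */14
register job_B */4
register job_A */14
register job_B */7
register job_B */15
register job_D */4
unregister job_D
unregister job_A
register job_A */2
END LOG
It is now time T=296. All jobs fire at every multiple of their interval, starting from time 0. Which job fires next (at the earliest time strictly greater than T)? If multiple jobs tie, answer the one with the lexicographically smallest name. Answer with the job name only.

Op 1: register job_C */4 -> active={job_C:*/4}
Op 2: register job_D */11 -> active={job_C:*/4, job_D:*/11}
Op 3: register job_A */14 -> active={job_A:*/14, job_C:*/4, job_D:*/11}
Op 4: register job_B */4 -> active={job_A:*/14, job_B:*/4, job_C:*/4, job_D:*/11}
Op 5: register job_A */14 -> active={job_A:*/14, job_B:*/4, job_C:*/4, job_D:*/11}
Op 6: register job_B */7 -> active={job_A:*/14, job_B:*/7, job_C:*/4, job_D:*/11}
Op 7: register job_B */15 -> active={job_A:*/14, job_B:*/15, job_C:*/4, job_D:*/11}
Op 8: register job_D */4 -> active={job_A:*/14, job_B:*/15, job_C:*/4, job_D:*/4}
Op 9: unregister job_D -> active={job_A:*/14, job_B:*/15, job_C:*/4}
Op 10: unregister job_A -> active={job_B:*/15, job_C:*/4}
Op 11: register job_A */2 -> active={job_A:*/2, job_B:*/15, job_C:*/4}
  job_A: interval 2, next fire after T=296 is 298
  job_B: interval 15, next fire after T=296 is 300
  job_C: interval 4, next fire after T=296 is 300
Earliest = 298, winner (lex tiebreak) = job_A

Answer: job_A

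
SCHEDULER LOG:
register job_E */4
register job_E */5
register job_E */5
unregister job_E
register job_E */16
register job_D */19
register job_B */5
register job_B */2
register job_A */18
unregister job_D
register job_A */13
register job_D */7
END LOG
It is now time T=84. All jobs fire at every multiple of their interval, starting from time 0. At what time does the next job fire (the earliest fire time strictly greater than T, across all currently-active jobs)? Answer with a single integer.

Answer: 86

Derivation:
Op 1: register job_E */4 -> active={job_E:*/4}
Op 2: register job_E */5 -> active={job_E:*/5}
Op 3: register job_E */5 -> active={job_E:*/5}
Op 4: unregister job_E -> active={}
Op 5: register job_E */16 -> active={job_E:*/16}
Op 6: register job_D */19 -> active={job_D:*/19, job_E:*/16}
Op 7: register job_B */5 -> active={job_B:*/5, job_D:*/19, job_E:*/16}
Op 8: register job_B */2 -> active={job_B:*/2, job_D:*/19, job_E:*/16}
Op 9: register job_A */18 -> active={job_A:*/18, job_B:*/2, job_D:*/19, job_E:*/16}
Op 10: unregister job_D -> active={job_A:*/18, job_B:*/2, job_E:*/16}
Op 11: register job_A */13 -> active={job_A:*/13, job_B:*/2, job_E:*/16}
Op 12: register job_D */7 -> active={job_A:*/13, job_B:*/2, job_D:*/7, job_E:*/16}
  job_A: interval 13, next fire after T=84 is 91
  job_B: interval 2, next fire after T=84 is 86
  job_D: interval 7, next fire after T=84 is 91
  job_E: interval 16, next fire after T=84 is 96
Earliest fire time = 86 (job job_B)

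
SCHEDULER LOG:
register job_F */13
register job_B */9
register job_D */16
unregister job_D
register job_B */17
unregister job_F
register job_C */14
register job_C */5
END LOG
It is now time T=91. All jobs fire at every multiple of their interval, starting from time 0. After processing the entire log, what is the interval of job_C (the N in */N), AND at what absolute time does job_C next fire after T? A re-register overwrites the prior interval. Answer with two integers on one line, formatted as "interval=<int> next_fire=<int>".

Answer: interval=5 next_fire=95

Derivation:
Op 1: register job_F */13 -> active={job_F:*/13}
Op 2: register job_B */9 -> active={job_B:*/9, job_F:*/13}
Op 3: register job_D */16 -> active={job_B:*/9, job_D:*/16, job_F:*/13}
Op 4: unregister job_D -> active={job_B:*/9, job_F:*/13}
Op 5: register job_B */17 -> active={job_B:*/17, job_F:*/13}
Op 6: unregister job_F -> active={job_B:*/17}
Op 7: register job_C */14 -> active={job_B:*/17, job_C:*/14}
Op 8: register job_C */5 -> active={job_B:*/17, job_C:*/5}
Final interval of job_C = 5
Next fire of job_C after T=91: (91//5+1)*5 = 95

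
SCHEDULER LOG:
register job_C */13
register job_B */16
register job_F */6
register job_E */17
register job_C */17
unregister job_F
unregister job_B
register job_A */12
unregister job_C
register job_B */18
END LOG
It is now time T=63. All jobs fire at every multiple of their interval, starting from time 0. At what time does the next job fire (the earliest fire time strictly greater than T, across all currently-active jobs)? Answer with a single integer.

Answer: 68

Derivation:
Op 1: register job_C */13 -> active={job_C:*/13}
Op 2: register job_B */16 -> active={job_B:*/16, job_C:*/13}
Op 3: register job_F */6 -> active={job_B:*/16, job_C:*/13, job_F:*/6}
Op 4: register job_E */17 -> active={job_B:*/16, job_C:*/13, job_E:*/17, job_F:*/6}
Op 5: register job_C */17 -> active={job_B:*/16, job_C:*/17, job_E:*/17, job_F:*/6}
Op 6: unregister job_F -> active={job_B:*/16, job_C:*/17, job_E:*/17}
Op 7: unregister job_B -> active={job_C:*/17, job_E:*/17}
Op 8: register job_A */12 -> active={job_A:*/12, job_C:*/17, job_E:*/17}
Op 9: unregister job_C -> active={job_A:*/12, job_E:*/17}
Op 10: register job_B */18 -> active={job_A:*/12, job_B:*/18, job_E:*/17}
  job_A: interval 12, next fire after T=63 is 72
  job_B: interval 18, next fire after T=63 is 72
  job_E: interval 17, next fire after T=63 is 68
Earliest fire time = 68 (job job_E)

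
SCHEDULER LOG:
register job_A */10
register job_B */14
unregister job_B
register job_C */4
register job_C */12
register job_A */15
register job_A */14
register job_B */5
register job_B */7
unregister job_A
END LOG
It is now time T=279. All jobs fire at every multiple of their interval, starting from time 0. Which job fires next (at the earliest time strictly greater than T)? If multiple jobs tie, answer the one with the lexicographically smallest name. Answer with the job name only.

Answer: job_B

Derivation:
Op 1: register job_A */10 -> active={job_A:*/10}
Op 2: register job_B */14 -> active={job_A:*/10, job_B:*/14}
Op 3: unregister job_B -> active={job_A:*/10}
Op 4: register job_C */4 -> active={job_A:*/10, job_C:*/4}
Op 5: register job_C */12 -> active={job_A:*/10, job_C:*/12}
Op 6: register job_A */15 -> active={job_A:*/15, job_C:*/12}
Op 7: register job_A */14 -> active={job_A:*/14, job_C:*/12}
Op 8: register job_B */5 -> active={job_A:*/14, job_B:*/5, job_C:*/12}
Op 9: register job_B */7 -> active={job_A:*/14, job_B:*/7, job_C:*/12}
Op 10: unregister job_A -> active={job_B:*/7, job_C:*/12}
  job_B: interval 7, next fire after T=279 is 280
  job_C: interval 12, next fire after T=279 is 288
Earliest = 280, winner (lex tiebreak) = job_B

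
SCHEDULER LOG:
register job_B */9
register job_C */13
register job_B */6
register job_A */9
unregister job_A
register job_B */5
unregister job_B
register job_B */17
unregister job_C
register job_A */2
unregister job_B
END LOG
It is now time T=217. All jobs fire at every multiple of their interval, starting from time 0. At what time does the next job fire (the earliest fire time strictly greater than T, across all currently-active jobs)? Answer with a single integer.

Op 1: register job_B */9 -> active={job_B:*/9}
Op 2: register job_C */13 -> active={job_B:*/9, job_C:*/13}
Op 3: register job_B */6 -> active={job_B:*/6, job_C:*/13}
Op 4: register job_A */9 -> active={job_A:*/9, job_B:*/6, job_C:*/13}
Op 5: unregister job_A -> active={job_B:*/6, job_C:*/13}
Op 6: register job_B */5 -> active={job_B:*/5, job_C:*/13}
Op 7: unregister job_B -> active={job_C:*/13}
Op 8: register job_B */17 -> active={job_B:*/17, job_C:*/13}
Op 9: unregister job_C -> active={job_B:*/17}
Op 10: register job_A */2 -> active={job_A:*/2, job_B:*/17}
Op 11: unregister job_B -> active={job_A:*/2}
  job_A: interval 2, next fire after T=217 is 218
Earliest fire time = 218 (job job_A)

Answer: 218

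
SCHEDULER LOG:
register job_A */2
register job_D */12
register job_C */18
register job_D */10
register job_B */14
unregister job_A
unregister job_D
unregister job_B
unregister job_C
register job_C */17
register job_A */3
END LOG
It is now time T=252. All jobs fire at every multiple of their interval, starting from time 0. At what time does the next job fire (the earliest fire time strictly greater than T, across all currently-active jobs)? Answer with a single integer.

Answer: 255

Derivation:
Op 1: register job_A */2 -> active={job_A:*/2}
Op 2: register job_D */12 -> active={job_A:*/2, job_D:*/12}
Op 3: register job_C */18 -> active={job_A:*/2, job_C:*/18, job_D:*/12}
Op 4: register job_D */10 -> active={job_A:*/2, job_C:*/18, job_D:*/10}
Op 5: register job_B */14 -> active={job_A:*/2, job_B:*/14, job_C:*/18, job_D:*/10}
Op 6: unregister job_A -> active={job_B:*/14, job_C:*/18, job_D:*/10}
Op 7: unregister job_D -> active={job_B:*/14, job_C:*/18}
Op 8: unregister job_B -> active={job_C:*/18}
Op 9: unregister job_C -> active={}
Op 10: register job_C */17 -> active={job_C:*/17}
Op 11: register job_A */3 -> active={job_A:*/3, job_C:*/17}
  job_A: interval 3, next fire after T=252 is 255
  job_C: interval 17, next fire after T=252 is 255
Earliest fire time = 255 (job job_A)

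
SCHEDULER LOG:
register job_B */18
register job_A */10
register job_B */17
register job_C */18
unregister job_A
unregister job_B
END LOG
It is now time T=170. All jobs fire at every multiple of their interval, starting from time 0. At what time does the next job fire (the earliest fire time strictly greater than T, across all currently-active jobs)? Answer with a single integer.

Answer: 180

Derivation:
Op 1: register job_B */18 -> active={job_B:*/18}
Op 2: register job_A */10 -> active={job_A:*/10, job_B:*/18}
Op 3: register job_B */17 -> active={job_A:*/10, job_B:*/17}
Op 4: register job_C */18 -> active={job_A:*/10, job_B:*/17, job_C:*/18}
Op 5: unregister job_A -> active={job_B:*/17, job_C:*/18}
Op 6: unregister job_B -> active={job_C:*/18}
  job_C: interval 18, next fire after T=170 is 180
Earliest fire time = 180 (job job_C)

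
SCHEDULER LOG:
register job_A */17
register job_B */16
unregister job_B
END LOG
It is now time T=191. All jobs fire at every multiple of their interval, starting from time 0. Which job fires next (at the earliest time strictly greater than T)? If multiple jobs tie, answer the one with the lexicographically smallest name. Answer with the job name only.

Op 1: register job_A */17 -> active={job_A:*/17}
Op 2: register job_B */16 -> active={job_A:*/17, job_B:*/16}
Op 3: unregister job_B -> active={job_A:*/17}
  job_A: interval 17, next fire after T=191 is 204
Earliest = 204, winner (lex tiebreak) = job_A

Answer: job_A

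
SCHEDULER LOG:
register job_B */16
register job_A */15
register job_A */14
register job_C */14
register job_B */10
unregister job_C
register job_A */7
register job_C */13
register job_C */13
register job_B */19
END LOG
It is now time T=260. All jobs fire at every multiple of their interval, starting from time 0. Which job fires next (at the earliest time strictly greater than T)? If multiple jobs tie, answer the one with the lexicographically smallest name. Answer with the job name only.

Answer: job_A

Derivation:
Op 1: register job_B */16 -> active={job_B:*/16}
Op 2: register job_A */15 -> active={job_A:*/15, job_B:*/16}
Op 3: register job_A */14 -> active={job_A:*/14, job_B:*/16}
Op 4: register job_C */14 -> active={job_A:*/14, job_B:*/16, job_C:*/14}
Op 5: register job_B */10 -> active={job_A:*/14, job_B:*/10, job_C:*/14}
Op 6: unregister job_C -> active={job_A:*/14, job_B:*/10}
Op 7: register job_A */7 -> active={job_A:*/7, job_B:*/10}
Op 8: register job_C */13 -> active={job_A:*/7, job_B:*/10, job_C:*/13}
Op 9: register job_C */13 -> active={job_A:*/7, job_B:*/10, job_C:*/13}
Op 10: register job_B */19 -> active={job_A:*/7, job_B:*/19, job_C:*/13}
  job_A: interval 7, next fire after T=260 is 266
  job_B: interval 19, next fire after T=260 is 266
  job_C: interval 13, next fire after T=260 is 273
Earliest = 266, winner (lex tiebreak) = job_A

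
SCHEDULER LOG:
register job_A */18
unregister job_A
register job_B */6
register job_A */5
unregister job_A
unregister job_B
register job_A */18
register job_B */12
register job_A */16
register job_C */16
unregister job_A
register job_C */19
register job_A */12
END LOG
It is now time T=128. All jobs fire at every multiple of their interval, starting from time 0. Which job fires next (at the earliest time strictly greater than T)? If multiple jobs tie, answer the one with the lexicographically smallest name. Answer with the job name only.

Op 1: register job_A */18 -> active={job_A:*/18}
Op 2: unregister job_A -> active={}
Op 3: register job_B */6 -> active={job_B:*/6}
Op 4: register job_A */5 -> active={job_A:*/5, job_B:*/6}
Op 5: unregister job_A -> active={job_B:*/6}
Op 6: unregister job_B -> active={}
Op 7: register job_A */18 -> active={job_A:*/18}
Op 8: register job_B */12 -> active={job_A:*/18, job_B:*/12}
Op 9: register job_A */16 -> active={job_A:*/16, job_B:*/12}
Op 10: register job_C */16 -> active={job_A:*/16, job_B:*/12, job_C:*/16}
Op 11: unregister job_A -> active={job_B:*/12, job_C:*/16}
Op 12: register job_C */19 -> active={job_B:*/12, job_C:*/19}
Op 13: register job_A */12 -> active={job_A:*/12, job_B:*/12, job_C:*/19}
  job_A: interval 12, next fire after T=128 is 132
  job_B: interval 12, next fire after T=128 is 132
  job_C: interval 19, next fire after T=128 is 133
Earliest = 132, winner (lex tiebreak) = job_A

Answer: job_A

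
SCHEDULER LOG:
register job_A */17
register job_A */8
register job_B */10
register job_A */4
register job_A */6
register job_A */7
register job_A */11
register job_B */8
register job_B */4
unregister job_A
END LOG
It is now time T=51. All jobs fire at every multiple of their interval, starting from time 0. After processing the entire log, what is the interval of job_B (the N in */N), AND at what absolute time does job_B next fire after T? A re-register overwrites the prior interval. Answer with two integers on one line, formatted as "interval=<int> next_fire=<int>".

Op 1: register job_A */17 -> active={job_A:*/17}
Op 2: register job_A */8 -> active={job_A:*/8}
Op 3: register job_B */10 -> active={job_A:*/8, job_B:*/10}
Op 4: register job_A */4 -> active={job_A:*/4, job_B:*/10}
Op 5: register job_A */6 -> active={job_A:*/6, job_B:*/10}
Op 6: register job_A */7 -> active={job_A:*/7, job_B:*/10}
Op 7: register job_A */11 -> active={job_A:*/11, job_B:*/10}
Op 8: register job_B */8 -> active={job_A:*/11, job_B:*/8}
Op 9: register job_B */4 -> active={job_A:*/11, job_B:*/4}
Op 10: unregister job_A -> active={job_B:*/4}
Final interval of job_B = 4
Next fire of job_B after T=51: (51//4+1)*4 = 52

Answer: interval=4 next_fire=52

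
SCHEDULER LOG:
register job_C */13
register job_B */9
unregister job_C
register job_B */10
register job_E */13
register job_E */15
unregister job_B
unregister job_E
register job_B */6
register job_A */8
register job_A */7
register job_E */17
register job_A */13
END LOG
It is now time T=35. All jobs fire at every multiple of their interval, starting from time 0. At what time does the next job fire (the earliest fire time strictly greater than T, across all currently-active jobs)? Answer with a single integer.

Answer: 36

Derivation:
Op 1: register job_C */13 -> active={job_C:*/13}
Op 2: register job_B */9 -> active={job_B:*/9, job_C:*/13}
Op 3: unregister job_C -> active={job_B:*/9}
Op 4: register job_B */10 -> active={job_B:*/10}
Op 5: register job_E */13 -> active={job_B:*/10, job_E:*/13}
Op 6: register job_E */15 -> active={job_B:*/10, job_E:*/15}
Op 7: unregister job_B -> active={job_E:*/15}
Op 8: unregister job_E -> active={}
Op 9: register job_B */6 -> active={job_B:*/6}
Op 10: register job_A */8 -> active={job_A:*/8, job_B:*/6}
Op 11: register job_A */7 -> active={job_A:*/7, job_B:*/6}
Op 12: register job_E */17 -> active={job_A:*/7, job_B:*/6, job_E:*/17}
Op 13: register job_A */13 -> active={job_A:*/13, job_B:*/6, job_E:*/17}
  job_A: interval 13, next fire after T=35 is 39
  job_B: interval 6, next fire after T=35 is 36
  job_E: interval 17, next fire after T=35 is 51
Earliest fire time = 36 (job job_B)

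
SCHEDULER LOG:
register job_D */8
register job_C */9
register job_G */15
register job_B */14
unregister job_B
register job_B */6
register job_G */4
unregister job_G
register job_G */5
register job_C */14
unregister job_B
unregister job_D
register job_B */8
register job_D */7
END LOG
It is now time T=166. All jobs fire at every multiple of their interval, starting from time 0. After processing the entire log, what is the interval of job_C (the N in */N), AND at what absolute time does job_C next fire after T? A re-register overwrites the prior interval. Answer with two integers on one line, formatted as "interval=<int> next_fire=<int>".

Op 1: register job_D */8 -> active={job_D:*/8}
Op 2: register job_C */9 -> active={job_C:*/9, job_D:*/8}
Op 3: register job_G */15 -> active={job_C:*/9, job_D:*/8, job_G:*/15}
Op 4: register job_B */14 -> active={job_B:*/14, job_C:*/9, job_D:*/8, job_G:*/15}
Op 5: unregister job_B -> active={job_C:*/9, job_D:*/8, job_G:*/15}
Op 6: register job_B */6 -> active={job_B:*/6, job_C:*/9, job_D:*/8, job_G:*/15}
Op 7: register job_G */4 -> active={job_B:*/6, job_C:*/9, job_D:*/8, job_G:*/4}
Op 8: unregister job_G -> active={job_B:*/6, job_C:*/9, job_D:*/8}
Op 9: register job_G */5 -> active={job_B:*/6, job_C:*/9, job_D:*/8, job_G:*/5}
Op 10: register job_C */14 -> active={job_B:*/6, job_C:*/14, job_D:*/8, job_G:*/5}
Op 11: unregister job_B -> active={job_C:*/14, job_D:*/8, job_G:*/5}
Op 12: unregister job_D -> active={job_C:*/14, job_G:*/5}
Op 13: register job_B */8 -> active={job_B:*/8, job_C:*/14, job_G:*/5}
Op 14: register job_D */7 -> active={job_B:*/8, job_C:*/14, job_D:*/7, job_G:*/5}
Final interval of job_C = 14
Next fire of job_C after T=166: (166//14+1)*14 = 168

Answer: interval=14 next_fire=168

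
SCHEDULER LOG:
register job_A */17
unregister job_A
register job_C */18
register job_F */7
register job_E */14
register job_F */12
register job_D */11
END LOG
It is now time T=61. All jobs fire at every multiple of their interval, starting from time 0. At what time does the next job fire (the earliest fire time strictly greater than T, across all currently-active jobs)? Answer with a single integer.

Op 1: register job_A */17 -> active={job_A:*/17}
Op 2: unregister job_A -> active={}
Op 3: register job_C */18 -> active={job_C:*/18}
Op 4: register job_F */7 -> active={job_C:*/18, job_F:*/7}
Op 5: register job_E */14 -> active={job_C:*/18, job_E:*/14, job_F:*/7}
Op 6: register job_F */12 -> active={job_C:*/18, job_E:*/14, job_F:*/12}
Op 7: register job_D */11 -> active={job_C:*/18, job_D:*/11, job_E:*/14, job_F:*/12}
  job_C: interval 18, next fire after T=61 is 72
  job_D: interval 11, next fire after T=61 is 66
  job_E: interval 14, next fire after T=61 is 70
  job_F: interval 12, next fire after T=61 is 72
Earliest fire time = 66 (job job_D)

Answer: 66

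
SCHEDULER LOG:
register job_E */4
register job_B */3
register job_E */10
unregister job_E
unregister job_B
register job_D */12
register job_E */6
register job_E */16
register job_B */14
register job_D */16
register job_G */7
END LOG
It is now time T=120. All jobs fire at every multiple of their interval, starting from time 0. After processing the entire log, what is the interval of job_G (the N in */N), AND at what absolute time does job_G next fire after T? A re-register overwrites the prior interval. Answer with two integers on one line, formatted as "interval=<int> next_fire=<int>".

Answer: interval=7 next_fire=126

Derivation:
Op 1: register job_E */4 -> active={job_E:*/4}
Op 2: register job_B */3 -> active={job_B:*/3, job_E:*/4}
Op 3: register job_E */10 -> active={job_B:*/3, job_E:*/10}
Op 4: unregister job_E -> active={job_B:*/3}
Op 5: unregister job_B -> active={}
Op 6: register job_D */12 -> active={job_D:*/12}
Op 7: register job_E */6 -> active={job_D:*/12, job_E:*/6}
Op 8: register job_E */16 -> active={job_D:*/12, job_E:*/16}
Op 9: register job_B */14 -> active={job_B:*/14, job_D:*/12, job_E:*/16}
Op 10: register job_D */16 -> active={job_B:*/14, job_D:*/16, job_E:*/16}
Op 11: register job_G */7 -> active={job_B:*/14, job_D:*/16, job_E:*/16, job_G:*/7}
Final interval of job_G = 7
Next fire of job_G after T=120: (120//7+1)*7 = 126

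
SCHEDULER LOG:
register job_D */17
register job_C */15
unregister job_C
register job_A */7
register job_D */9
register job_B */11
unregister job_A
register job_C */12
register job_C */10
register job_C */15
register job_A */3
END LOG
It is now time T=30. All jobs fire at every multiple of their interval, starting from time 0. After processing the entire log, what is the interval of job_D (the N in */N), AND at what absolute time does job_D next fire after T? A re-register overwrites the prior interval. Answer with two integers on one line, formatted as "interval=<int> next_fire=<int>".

Answer: interval=9 next_fire=36

Derivation:
Op 1: register job_D */17 -> active={job_D:*/17}
Op 2: register job_C */15 -> active={job_C:*/15, job_D:*/17}
Op 3: unregister job_C -> active={job_D:*/17}
Op 4: register job_A */7 -> active={job_A:*/7, job_D:*/17}
Op 5: register job_D */9 -> active={job_A:*/7, job_D:*/9}
Op 6: register job_B */11 -> active={job_A:*/7, job_B:*/11, job_D:*/9}
Op 7: unregister job_A -> active={job_B:*/11, job_D:*/9}
Op 8: register job_C */12 -> active={job_B:*/11, job_C:*/12, job_D:*/9}
Op 9: register job_C */10 -> active={job_B:*/11, job_C:*/10, job_D:*/9}
Op 10: register job_C */15 -> active={job_B:*/11, job_C:*/15, job_D:*/9}
Op 11: register job_A */3 -> active={job_A:*/3, job_B:*/11, job_C:*/15, job_D:*/9}
Final interval of job_D = 9
Next fire of job_D after T=30: (30//9+1)*9 = 36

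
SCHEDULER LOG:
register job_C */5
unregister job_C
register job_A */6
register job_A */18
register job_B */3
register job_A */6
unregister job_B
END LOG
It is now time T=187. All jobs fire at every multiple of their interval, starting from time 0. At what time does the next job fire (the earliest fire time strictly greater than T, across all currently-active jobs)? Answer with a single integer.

Op 1: register job_C */5 -> active={job_C:*/5}
Op 2: unregister job_C -> active={}
Op 3: register job_A */6 -> active={job_A:*/6}
Op 4: register job_A */18 -> active={job_A:*/18}
Op 5: register job_B */3 -> active={job_A:*/18, job_B:*/3}
Op 6: register job_A */6 -> active={job_A:*/6, job_B:*/3}
Op 7: unregister job_B -> active={job_A:*/6}
  job_A: interval 6, next fire after T=187 is 192
Earliest fire time = 192 (job job_A)

Answer: 192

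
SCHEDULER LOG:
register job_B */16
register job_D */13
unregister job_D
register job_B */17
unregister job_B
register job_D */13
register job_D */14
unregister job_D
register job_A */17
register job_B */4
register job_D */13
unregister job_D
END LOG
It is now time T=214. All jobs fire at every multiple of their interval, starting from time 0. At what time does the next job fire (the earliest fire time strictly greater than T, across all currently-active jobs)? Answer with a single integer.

Answer: 216

Derivation:
Op 1: register job_B */16 -> active={job_B:*/16}
Op 2: register job_D */13 -> active={job_B:*/16, job_D:*/13}
Op 3: unregister job_D -> active={job_B:*/16}
Op 4: register job_B */17 -> active={job_B:*/17}
Op 5: unregister job_B -> active={}
Op 6: register job_D */13 -> active={job_D:*/13}
Op 7: register job_D */14 -> active={job_D:*/14}
Op 8: unregister job_D -> active={}
Op 9: register job_A */17 -> active={job_A:*/17}
Op 10: register job_B */4 -> active={job_A:*/17, job_B:*/4}
Op 11: register job_D */13 -> active={job_A:*/17, job_B:*/4, job_D:*/13}
Op 12: unregister job_D -> active={job_A:*/17, job_B:*/4}
  job_A: interval 17, next fire after T=214 is 221
  job_B: interval 4, next fire after T=214 is 216
Earliest fire time = 216 (job job_B)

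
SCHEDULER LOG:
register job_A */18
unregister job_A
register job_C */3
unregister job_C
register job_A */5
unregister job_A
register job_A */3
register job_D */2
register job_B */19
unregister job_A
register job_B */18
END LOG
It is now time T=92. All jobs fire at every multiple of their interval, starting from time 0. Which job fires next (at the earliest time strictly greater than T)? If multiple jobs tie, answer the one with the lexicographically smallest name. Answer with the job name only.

Op 1: register job_A */18 -> active={job_A:*/18}
Op 2: unregister job_A -> active={}
Op 3: register job_C */3 -> active={job_C:*/3}
Op 4: unregister job_C -> active={}
Op 5: register job_A */5 -> active={job_A:*/5}
Op 6: unregister job_A -> active={}
Op 7: register job_A */3 -> active={job_A:*/3}
Op 8: register job_D */2 -> active={job_A:*/3, job_D:*/2}
Op 9: register job_B */19 -> active={job_A:*/3, job_B:*/19, job_D:*/2}
Op 10: unregister job_A -> active={job_B:*/19, job_D:*/2}
Op 11: register job_B */18 -> active={job_B:*/18, job_D:*/2}
  job_B: interval 18, next fire after T=92 is 108
  job_D: interval 2, next fire after T=92 is 94
Earliest = 94, winner (lex tiebreak) = job_D

Answer: job_D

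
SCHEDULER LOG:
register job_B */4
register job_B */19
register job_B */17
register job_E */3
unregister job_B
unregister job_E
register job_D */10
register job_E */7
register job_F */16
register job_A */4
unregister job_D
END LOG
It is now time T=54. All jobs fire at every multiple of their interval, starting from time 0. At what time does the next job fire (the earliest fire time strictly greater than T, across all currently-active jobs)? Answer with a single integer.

Op 1: register job_B */4 -> active={job_B:*/4}
Op 2: register job_B */19 -> active={job_B:*/19}
Op 3: register job_B */17 -> active={job_B:*/17}
Op 4: register job_E */3 -> active={job_B:*/17, job_E:*/3}
Op 5: unregister job_B -> active={job_E:*/3}
Op 6: unregister job_E -> active={}
Op 7: register job_D */10 -> active={job_D:*/10}
Op 8: register job_E */7 -> active={job_D:*/10, job_E:*/7}
Op 9: register job_F */16 -> active={job_D:*/10, job_E:*/7, job_F:*/16}
Op 10: register job_A */4 -> active={job_A:*/4, job_D:*/10, job_E:*/7, job_F:*/16}
Op 11: unregister job_D -> active={job_A:*/4, job_E:*/7, job_F:*/16}
  job_A: interval 4, next fire after T=54 is 56
  job_E: interval 7, next fire after T=54 is 56
  job_F: interval 16, next fire after T=54 is 64
Earliest fire time = 56 (job job_A)

Answer: 56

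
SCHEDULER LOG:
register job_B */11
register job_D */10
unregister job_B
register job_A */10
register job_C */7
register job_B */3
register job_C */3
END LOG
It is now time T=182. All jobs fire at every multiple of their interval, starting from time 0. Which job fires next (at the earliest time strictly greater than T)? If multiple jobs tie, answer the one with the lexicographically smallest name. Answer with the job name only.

Op 1: register job_B */11 -> active={job_B:*/11}
Op 2: register job_D */10 -> active={job_B:*/11, job_D:*/10}
Op 3: unregister job_B -> active={job_D:*/10}
Op 4: register job_A */10 -> active={job_A:*/10, job_D:*/10}
Op 5: register job_C */7 -> active={job_A:*/10, job_C:*/7, job_D:*/10}
Op 6: register job_B */3 -> active={job_A:*/10, job_B:*/3, job_C:*/7, job_D:*/10}
Op 7: register job_C */3 -> active={job_A:*/10, job_B:*/3, job_C:*/3, job_D:*/10}
  job_A: interval 10, next fire after T=182 is 190
  job_B: interval 3, next fire after T=182 is 183
  job_C: interval 3, next fire after T=182 is 183
  job_D: interval 10, next fire after T=182 is 190
Earliest = 183, winner (lex tiebreak) = job_B

Answer: job_B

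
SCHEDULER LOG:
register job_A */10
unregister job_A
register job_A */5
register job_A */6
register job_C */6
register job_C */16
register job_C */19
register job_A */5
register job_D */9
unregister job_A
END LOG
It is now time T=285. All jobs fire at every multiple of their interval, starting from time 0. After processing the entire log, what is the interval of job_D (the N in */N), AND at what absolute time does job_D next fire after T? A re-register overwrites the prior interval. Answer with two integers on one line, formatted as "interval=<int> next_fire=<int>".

Answer: interval=9 next_fire=288

Derivation:
Op 1: register job_A */10 -> active={job_A:*/10}
Op 2: unregister job_A -> active={}
Op 3: register job_A */5 -> active={job_A:*/5}
Op 4: register job_A */6 -> active={job_A:*/6}
Op 5: register job_C */6 -> active={job_A:*/6, job_C:*/6}
Op 6: register job_C */16 -> active={job_A:*/6, job_C:*/16}
Op 7: register job_C */19 -> active={job_A:*/6, job_C:*/19}
Op 8: register job_A */5 -> active={job_A:*/5, job_C:*/19}
Op 9: register job_D */9 -> active={job_A:*/5, job_C:*/19, job_D:*/9}
Op 10: unregister job_A -> active={job_C:*/19, job_D:*/9}
Final interval of job_D = 9
Next fire of job_D after T=285: (285//9+1)*9 = 288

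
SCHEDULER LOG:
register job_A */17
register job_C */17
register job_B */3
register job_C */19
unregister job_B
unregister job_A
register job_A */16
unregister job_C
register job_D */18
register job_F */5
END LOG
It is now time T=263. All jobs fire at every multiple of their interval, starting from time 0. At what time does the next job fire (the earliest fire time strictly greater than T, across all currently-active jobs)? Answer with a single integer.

Answer: 265

Derivation:
Op 1: register job_A */17 -> active={job_A:*/17}
Op 2: register job_C */17 -> active={job_A:*/17, job_C:*/17}
Op 3: register job_B */3 -> active={job_A:*/17, job_B:*/3, job_C:*/17}
Op 4: register job_C */19 -> active={job_A:*/17, job_B:*/3, job_C:*/19}
Op 5: unregister job_B -> active={job_A:*/17, job_C:*/19}
Op 6: unregister job_A -> active={job_C:*/19}
Op 7: register job_A */16 -> active={job_A:*/16, job_C:*/19}
Op 8: unregister job_C -> active={job_A:*/16}
Op 9: register job_D */18 -> active={job_A:*/16, job_D:*/18}
Op 10: register job_F */5 -> active={job_A:*/16, job_D:*/18, job_F:*/5}
  job_A: interval 16, next fire after T=263 is 272
  job_D: interval 18, next fire after T=263 is 270
  job_F: interval 5, next fire after T=263 is 265
Earliest fire time = 265 (job job_F)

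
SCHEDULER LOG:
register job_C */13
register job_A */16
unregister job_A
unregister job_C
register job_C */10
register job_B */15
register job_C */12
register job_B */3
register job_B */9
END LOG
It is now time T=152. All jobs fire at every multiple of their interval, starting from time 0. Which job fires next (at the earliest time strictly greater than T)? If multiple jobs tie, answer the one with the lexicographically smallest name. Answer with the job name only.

Answer: job_B

Derivation:
Op 1: register job_C */13 -> active={job_C:*/13}
Op 2: register job_A */16 -> active={job_A:*/16, job_C:*/13}
Op 3: unregister job_A -> active={job_C:*/13}
Op 4: unregister job_C -> active={}
Op 5: register job_C */10 -> active={job_C:*/10}
Op 6: register job_B */15 -> active={job_B:*/15, job_C:*/10}
Op 7: register job_C */12 -> active={job_B:*/15, job_C:*/12}
Op 8: register job_B */3 -> active={job_B:*/3, job_C:*/12}
Op 9: register job_B */9 -> active={job_B:*/9, job_C:*/12}
  job_B: interval 9, next fire after T=152 is 153
  job_C: interval 12, next fire after T=152 is 156
Earliest = 153, winner (lex tiebreak) = job_B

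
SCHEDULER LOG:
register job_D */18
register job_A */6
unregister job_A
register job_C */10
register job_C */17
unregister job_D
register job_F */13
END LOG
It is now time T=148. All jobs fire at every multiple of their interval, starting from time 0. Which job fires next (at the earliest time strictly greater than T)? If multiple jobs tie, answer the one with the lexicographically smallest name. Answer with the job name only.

Answer: job_C

Derivation:
Op 1: register job_D */18 -> active={job_D:*/18}
Op 2: register job_A */6 -> active={job_A:*/6, job_D:*/18}
Op 3: unregister job_A -> active={job_D:*/18}
Op 4: register job_C */10 -> active={job_C:*/10, job_D:*/18}
Op 5: register job_C */17 -> active={job_C:*/17, job_D:*/18}
Op 6: unregister job_D -> active={job_C:*/17}
Op 7: register job_F */13 -> active={job_C:*/17, job_F:*/13}
  job_C: interval 17, next fire after T=148 is 153
  job_F: interval 13, next fire after T=148 is 156
Earliest = 153, winner (lex tiebreak) = job_C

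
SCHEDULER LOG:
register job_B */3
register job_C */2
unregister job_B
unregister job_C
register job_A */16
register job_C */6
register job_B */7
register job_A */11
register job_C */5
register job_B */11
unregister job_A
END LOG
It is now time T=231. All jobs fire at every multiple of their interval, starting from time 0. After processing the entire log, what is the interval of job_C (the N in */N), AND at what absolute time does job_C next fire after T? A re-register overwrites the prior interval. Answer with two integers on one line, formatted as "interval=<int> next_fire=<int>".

Op 1: register job_B */3 -> active={job_B:*/3}
Op 2: register job_C */2 -> active={job_B:*/3, job_C:*/2}
Op 3: unregister job_B -> active={job_C:*/2}
Op 4: unregister job_C -> active={}
Op 5: register job_A */16 -> active={job_A:*/16}
Op 6: register job_C */6 -> active={job_A:*/16, job_C:*/6}
Op 7: register job_B */7 -> active={job_A:*/16, job_B:*/7, job_C:*/6}
Op 8: register job_A */11 -> active={job_A:*/11, job_B:*/7, job_C:*/6}
Op 9: register job_C */5 -> active={job_A:*/11, job_B:*/7, job_C:*/5}
Op 10: register job_B */11 -> active={job_A:*/11, job_B:*/11, job_C:*/5}
Op 11: unregister job_A -> active={job_B:*/11, job_C:*/5}
Final interval of job_C = 5
Next fire of job_C after T=231: (231//5+1)*5 = 235

Answer: interval=5 next_fire=235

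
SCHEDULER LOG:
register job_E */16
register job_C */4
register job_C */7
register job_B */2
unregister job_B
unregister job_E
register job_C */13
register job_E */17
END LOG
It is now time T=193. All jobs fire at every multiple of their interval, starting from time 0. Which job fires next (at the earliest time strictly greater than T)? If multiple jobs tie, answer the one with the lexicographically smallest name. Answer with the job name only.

Answer: job_C

Derivation:
Op 1: register job_E */16 -> active={job_E:*/16}
Op 2: register job_C */4 -> active={job_C:*/4, job_E:*/16}
Op 3: register job_C */7 -> active={job_C:*/7, job_E:*/16}
Op 4: register job_B */2 -> active={job_B:*/2, job_C:*/7, job_E:*/16}
Op 5: unregister job_B -> active={job_C:*/7, job_E:*/16}
Op 6: unregister job_E -> active={job_C:*/7}
Op 7: register job_C */13 -> active={job_C:*/13}
Op 8: register job_E */17 -> active={job_C:*/13, job_E:*/17}
  job_C: interval 13, next fire after T=193 is 195
  job_E: interval 17, next fire after T=193 is 204
Earliest = 195, winner (lex tiebreak) = job_C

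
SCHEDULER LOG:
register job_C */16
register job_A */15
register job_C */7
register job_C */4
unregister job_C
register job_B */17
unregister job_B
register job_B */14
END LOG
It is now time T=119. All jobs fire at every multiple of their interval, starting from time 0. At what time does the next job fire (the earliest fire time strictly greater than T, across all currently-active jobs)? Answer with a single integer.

Answer: 120

Derivation:
Op 1: register job_C */16 -> active={job_C:*/16}
Op 2: register job_A */15 -> active={job_A:*/15, job_C:*/16}
Op 3: register job_C */7 -> active={job_A:*/15, job_C:*/7}
Op 4: register job_C */4 -> active={job_A:*/15, job_C:*/4}
Op 5: unregister job_C -> active={job_A:*/15}
Op 6: register job_B */17 -> active={job_A:*/15, job_B:*/17}
Op 7: unregister job_B -> active={job_A:*/15}
Op 8: register job_B */14 -> active={job_A:*/15, job_B:*/14}
  job_A: interval 15, next fire after T=119 is 120
  job_B: interval 14, next fire after T=119 is 126
Earliest fire time = 120 (job job_A)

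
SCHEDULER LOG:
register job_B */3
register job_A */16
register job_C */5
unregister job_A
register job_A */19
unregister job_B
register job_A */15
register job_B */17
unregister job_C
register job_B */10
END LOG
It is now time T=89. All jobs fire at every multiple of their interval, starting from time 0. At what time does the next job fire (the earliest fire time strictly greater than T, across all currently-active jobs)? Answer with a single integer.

Op 1: register job_B */3 -> active={job_B:*/3}
Op 2: register job_A */16 -> active={job_A:*/16, job_B:*/3}
Op 3: register job_C */5 -> active={job_A:*/16, job_B:*/3, job_C:*/5}
Op 4: unregister job_A -> active={job_B:*/3, job_C:*/5}
Op 5: register job_A */19 -> active={job_A:*/19, job_B:*/3, job_C:*/5}
Op 6: unregister job_B -> active={job_A:*/19, job_C:*/5}
Op 7: register job_A */15 -> active={job_A:*/15, job_C:*/5}
Op 8: register job_B */17 -> active={job_A:*/15, job_B:*/17, job_C:*/5}
Op 9: unregister job_C -> active={job_A:*/15, job_B:*/17}
Op 10: register job_B */10 -> active={job_A:*/15, job_B:*/10}
  job_A: interval 15, next fire after T=89 is 90
  job_B: interval 10, next fire after T=89 is 90
Earliest fire time = 90 (job job_A)

Answer: 90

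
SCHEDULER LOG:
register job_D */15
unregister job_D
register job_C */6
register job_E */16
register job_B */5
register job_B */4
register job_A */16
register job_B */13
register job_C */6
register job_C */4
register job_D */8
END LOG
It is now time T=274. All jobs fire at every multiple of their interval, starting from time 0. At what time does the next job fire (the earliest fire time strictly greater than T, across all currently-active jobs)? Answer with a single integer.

Answer: 276

Derivation:
Op 1: register job_D */15 -> active={job_D:*/15}
Op 2: unregister job_D -> active={}
Op 3: register job_C */6 -> active={job_C:*/6}
Op 4: register job_E */16 -> active={job_C:*/6, job_E:*/16}
Op 5: register job_B */5 -> active={job_B:*/5, job_C:*/6, job_E:*/16}
Op 6: register job_B */4 -> active={job_B:*/4, job_C:*/6, job_E:*/16}
Op 7: register job_A */16 -> active={job_A:*/16, job_B:*/4, job_C:*/6, job_E:*/16}
Op 8: register job_B */13 -> active={job_A:*/16, job_B:*/13, job_C:*/6, job_E:*/16}
Op 9: register job_C */6 -> active={job_A:*/16, job_B:*/13, job_C:*/6, job_E:*/16}
Op 10: register job_C */4 -> active={job_A:*/16, job_B:*/13, job_C:*/4, job_E:*/16}
Op 11: register job_D */8 -> active={job_A:*/16, job_B:*/13, job_C:*/4, job_D:*/8, job_E:*/16}
  job_A: interval 16, next fire after T=274 is 288
  job_B: interval 13, next fire after T=274 is 286
  job_C: interval 4, next fire after T=274 is 276
  job_D: interval 8, next fire after T=274 is 280
  job_E: interval 16, next fire after T=274 is 288
Earliest fire time = 276 (job job_C)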